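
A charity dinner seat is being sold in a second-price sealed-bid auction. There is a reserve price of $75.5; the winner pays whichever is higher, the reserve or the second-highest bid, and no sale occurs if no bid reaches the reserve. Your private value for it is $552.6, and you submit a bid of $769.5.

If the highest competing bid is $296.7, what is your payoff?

$255.9

Your bid $769.5 is the highest and exceeds the reserve.
Price = max(second-highest bid, reserve) = max($296.7, $75.5) = $296.7.
Payoff = $552.6 − $296.7 = $255.9.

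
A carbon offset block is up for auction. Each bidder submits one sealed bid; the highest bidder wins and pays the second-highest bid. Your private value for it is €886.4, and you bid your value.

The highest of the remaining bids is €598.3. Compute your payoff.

€288.1

Your bid €886.4 exceeds the highest competing bid €598.3, so you win.
In a second-price auction the winner pays the second-highest bid, €598.3.
Payoff = value − price = €886.4 − €598.3 = €288.1.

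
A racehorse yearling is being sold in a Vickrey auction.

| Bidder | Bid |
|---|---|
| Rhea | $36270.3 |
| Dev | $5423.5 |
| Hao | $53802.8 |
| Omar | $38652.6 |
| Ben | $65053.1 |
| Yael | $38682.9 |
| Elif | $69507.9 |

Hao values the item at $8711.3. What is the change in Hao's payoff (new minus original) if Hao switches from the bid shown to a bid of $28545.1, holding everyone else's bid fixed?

$0

The highest bid among the other bidders is $69507.9; Hao's bid doesn't change that.
Original bid $53802.8: Hao is not highest (top rival bid is $69507.9); payoff $0.
Alternative bid $28545.1: Hao is not highest (top rival bid is $69507.9); payoff $0.
Change in payoff = $0 − ($0) = $0.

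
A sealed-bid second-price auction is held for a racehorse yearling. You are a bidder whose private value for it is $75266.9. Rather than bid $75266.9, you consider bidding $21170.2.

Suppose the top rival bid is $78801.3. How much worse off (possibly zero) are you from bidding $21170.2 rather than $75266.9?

$0

Bidding your value $75266.9: you lose (since $75266.9 < $78801.3). Payoff $0.
Bidding $21170.2: you lose. Payoff $0.
Difference = $0 − $0 = $0; both bids lead to the same outcome because the competing bid is above both your value and your alternative bid.
Truthful bidding weakly dominates here: raising your bid can only win items priced above your value, and lowering it can only forfeit items priced below.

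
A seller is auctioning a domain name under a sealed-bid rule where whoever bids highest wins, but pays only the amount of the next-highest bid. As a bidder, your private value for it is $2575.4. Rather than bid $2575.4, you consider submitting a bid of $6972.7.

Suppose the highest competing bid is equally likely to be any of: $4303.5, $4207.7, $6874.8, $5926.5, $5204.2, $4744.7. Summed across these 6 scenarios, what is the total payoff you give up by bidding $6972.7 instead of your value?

$15809

The deviation costs you only when the competing bid falls strictly between $2575.4 and $6972.7; elsewhere both bids give the same outcome.
$4303.5: truthful payoff $0, deviation payoff −$1728.1 → loss $1728.1.
$4207.7: truthful payoff $0, deviation payoff −$1632.3 → loss $1632.3.
$6874.8: truthful payoff $0, deviation payoff −$4299.4 → loss $4299.4.
$5926.5: truthful payoff $0, deviation payoff −$3351.1 → loss $3351.1.
$5204.2: truthful payoff $0, deviation payoff −$2628.8 → loss $2628.8.
$4744.7: truthful payoff $0, deviation payoff −$2169.3 → loss $2169.3.
Total loss = $1728.1 + $1632.3 + $4299.4 + $3351.1 + $2628.8 + $2169.3 = $15809.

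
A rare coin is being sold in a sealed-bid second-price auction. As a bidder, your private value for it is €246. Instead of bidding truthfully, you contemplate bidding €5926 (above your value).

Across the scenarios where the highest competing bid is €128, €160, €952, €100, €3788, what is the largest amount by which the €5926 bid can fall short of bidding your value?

€128: same outcome either way → loss €0.
€160: same outcome either way → loss €0.
€952: truthful gives €0, deviation gives −€706 → loss €706.
€100: same outcome either way → loss €0.
€3788: truthful gives €0, deviation gives −€3542 → loss €3542.
Maximum loss: €3542.

€3542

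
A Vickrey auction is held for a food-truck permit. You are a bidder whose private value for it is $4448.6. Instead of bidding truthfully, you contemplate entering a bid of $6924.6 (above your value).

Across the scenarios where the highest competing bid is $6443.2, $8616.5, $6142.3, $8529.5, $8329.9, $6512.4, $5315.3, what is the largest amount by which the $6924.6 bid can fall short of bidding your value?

$6443.2: truthful gives $0, deviation gives −$1994.6 → loss $1994.6.
$8616.5: same outcome either way → loss $0.
$6142.3: truthful gives $0, deviation gives −$1693.7 → loss $1693.7.
$8529.5: same outcome either way → loss $0.
$8329.9: same outcome either way → loss $0.
$6512.4: truthful gives $0, deviation gives −$2063.8 → loss $2063.8.
$5315.3: truthful gives $0, deviation gives −$866.7 → loss $866.7.
Maximum loss: $2063.8.

$2063.8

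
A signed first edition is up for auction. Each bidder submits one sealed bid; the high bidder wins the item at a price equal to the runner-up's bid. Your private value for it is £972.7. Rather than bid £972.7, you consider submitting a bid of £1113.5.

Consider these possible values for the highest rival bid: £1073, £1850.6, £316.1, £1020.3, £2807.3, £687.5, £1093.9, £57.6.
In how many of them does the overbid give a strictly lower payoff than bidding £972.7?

The deviation hurts exactly when the highest competing bid lies strictly between £972.7 and £1113.5 — overbidding then wins at a price above your value.
£1073: inside the interval → strictly worse (loss £100.3).
£1850.6: above both → same outcome either way.
£316.1: below both → same outcome either way.
£1020.3: inside the interval → strictly worse (loss £47.6).
£2807.3: above both → same outcome either way.
£687.5: below both → same outcome either way.
£1093.9: inside the interval → strictly worse (loss £121.2).
£57.6: below both → same outcome either way.
Count: 3.

3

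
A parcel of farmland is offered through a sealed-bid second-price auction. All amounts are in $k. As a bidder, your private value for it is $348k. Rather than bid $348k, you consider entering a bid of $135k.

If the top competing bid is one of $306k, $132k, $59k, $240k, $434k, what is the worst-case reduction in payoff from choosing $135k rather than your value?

$108k

$306k: truthful gives $42k, deviation gives $0k → loss $42k.
$132k: same outcome either way → loss $0k.
$59k: same outcome either way → loss $0k.
$240k: truthful gives $108k, deviation gives $0k → loss $108k.
$434k: same outcome either way → loss $0k.
Maximum loss: $108k.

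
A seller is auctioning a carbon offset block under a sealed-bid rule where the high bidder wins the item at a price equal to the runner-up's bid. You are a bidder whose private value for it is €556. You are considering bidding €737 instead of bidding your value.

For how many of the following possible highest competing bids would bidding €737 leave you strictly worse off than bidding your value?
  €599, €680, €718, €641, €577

The deviation hurts exactly when the highest competing bid lies strictly between €556 and €737 — overbidding then wins at a price above your value.
€599: inside the interval → strictly worse (loss €43).
€680: inside the interval → strictly worse (loss €124).
€718: inside the interval → strictly worse (loss €162).
€641: inside the interval → strictly worse (loss €85).
€577: inside the interval → strictly worse (loss €21).
Count: 5.

5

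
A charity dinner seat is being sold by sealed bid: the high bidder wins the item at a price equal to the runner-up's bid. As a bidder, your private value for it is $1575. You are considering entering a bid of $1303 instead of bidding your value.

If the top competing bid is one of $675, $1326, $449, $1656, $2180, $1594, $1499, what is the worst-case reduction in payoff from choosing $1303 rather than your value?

$249

$675: same outcome either way → loss $0.
$1326: truthful gives $249, deviation gives $0 → loss $249.
$449: same outcome either way → loss $0.
$1656: same outcome either way → loss $0.
$2180: same outcome either way → loss $0.
$1594: same outcome either way → loss $0.
$1499: truthful gives $76, deviation gives $0 → loss $76.
Maximum loss: $249.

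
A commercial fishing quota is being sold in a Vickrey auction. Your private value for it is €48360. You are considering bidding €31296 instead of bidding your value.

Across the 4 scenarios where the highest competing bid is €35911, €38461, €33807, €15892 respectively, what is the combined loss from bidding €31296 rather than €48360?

The deviation costs you only when the competing bid falls strictly between €31296 and €48360; elsewhere both bids give the same outcome.
€35911: truthful payoff €12449, deviation payoff €0 → loss €12449.
€38461: truthful payoff €9899, deviation payoff €0 → loss €9899.
€33807: truthful payoff €14553, deviation payoff €0 → loss €14553.
€15892: outcomes coincide → loss €0.
Total loss = €12449 + €9899 + €14553 = €36901.

€36901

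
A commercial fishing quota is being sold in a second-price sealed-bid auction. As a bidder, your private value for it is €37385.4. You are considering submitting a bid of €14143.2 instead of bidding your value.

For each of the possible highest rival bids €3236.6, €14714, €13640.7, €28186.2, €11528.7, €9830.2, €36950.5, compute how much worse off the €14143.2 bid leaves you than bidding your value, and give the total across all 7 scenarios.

€32305.5

The deviation costs you only when the competing bid falls strictly between €14143.2 and €37385.4; elsewhere both bids give the same outcome.
€3236.6: outcomes coincide → loss €0.
€14714: truthful payoff €22671.4, deviation payoff €0 → loss €22671.4.
€13640.7: outcomes coincide → loss €0.
€28186.2: truthful payoff €9199.2, deviation payoff €0 → loss €9199.2.
€11528.7: outcomes coincide → loss €0.
€9830.2: outcomes coincide → loss €0.
€36950.5: truthful payoff €434.9, deviation payoff €0 → loss €434.9.
Total loss = €22671.4 + €9199.2 + €434.9 = €32305.5.
In a second-price auction your bid sets only whether you win, not what you pay, so bidding your true value is weakly dominant.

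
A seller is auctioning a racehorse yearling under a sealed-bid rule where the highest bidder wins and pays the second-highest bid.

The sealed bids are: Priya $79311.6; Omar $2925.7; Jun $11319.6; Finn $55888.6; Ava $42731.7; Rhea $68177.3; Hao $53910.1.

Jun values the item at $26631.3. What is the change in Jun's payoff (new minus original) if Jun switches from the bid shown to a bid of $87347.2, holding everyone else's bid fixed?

The highest bid among the other bidders is $79311.6; Jun's bid doesn't change that.
Original bid $11319.6: Jun is not highest (top rival bid is $79311.6); payoff $0.
Alternative bid $87347.2: Jun is highest, pays the top rival bid $79311.6; payoff $26631.3 − $79311.6 = −$52680.3.
Change in payoff = −$52680.3 − ($0) = −$52680.3.

−$52680.3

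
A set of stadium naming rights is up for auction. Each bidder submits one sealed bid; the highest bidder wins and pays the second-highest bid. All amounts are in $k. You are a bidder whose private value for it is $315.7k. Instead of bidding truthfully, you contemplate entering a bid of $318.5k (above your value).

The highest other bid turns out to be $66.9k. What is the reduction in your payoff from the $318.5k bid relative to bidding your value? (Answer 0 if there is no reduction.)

Bidding your value $315.7k: you win (since $315.7k > $66.9k) and pay $66.9k. Payoff $248.8k.
Bidding $318.5k: you win and pay $66.9k. Payoff $315.7k − $66.9k = $248.8k.
Difference = $248.8k − $248.8k = $0k; both bids lead to the same outcome because the competing bid is below both your value and your alternative bid.
Because the price is fixed by the runner-up's bid, deviating from your value can only change a good outcome into a bad one — never the reverse.

$0k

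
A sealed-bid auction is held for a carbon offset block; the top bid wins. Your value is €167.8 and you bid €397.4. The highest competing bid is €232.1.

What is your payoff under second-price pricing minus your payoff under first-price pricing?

You have the highest bid, so you win under either rule.
Second-price: pay €232.1 → payoff −€64.3.
First-price: pay your own bid €397.4 → payoff −€229.6.
Difference = −€64.3 − (−€229.6) = €165.3.

€165.3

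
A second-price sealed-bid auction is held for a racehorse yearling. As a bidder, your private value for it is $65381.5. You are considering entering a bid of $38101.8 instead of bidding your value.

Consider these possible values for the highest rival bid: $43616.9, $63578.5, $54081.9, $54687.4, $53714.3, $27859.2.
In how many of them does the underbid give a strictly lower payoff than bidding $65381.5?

The deviation hurts exactly when the highest competing bid lies strictly between $38101.8 and $65381.5 — underbidding then forfeits a profitable win.
$43616.9: inside the interval → strictly worse (loss $21764.6).
$63578.5: inside the interval → strictly worse (loss $1803).
$54081.9: inside the interval → strictly worse (loss $11299.6).
$54687.4: inside the interval → strictly worse (loss $10694.1).
$53714.3: inside the interval → strictly worse (loss $11667.2).
$27859.2: below both → same outcome either way.
Count: 5.

5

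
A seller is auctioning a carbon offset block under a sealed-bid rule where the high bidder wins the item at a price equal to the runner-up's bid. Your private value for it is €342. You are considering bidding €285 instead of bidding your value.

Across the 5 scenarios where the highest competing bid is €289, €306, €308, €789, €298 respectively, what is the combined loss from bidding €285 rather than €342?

€167

The deviation costs you only when the competing bid falls strictly between €285 and €342; elsewhere both bids give the same outcome.
€289: truthful payoff €53, deviation payoff €0 → loss €53.
€306: truthful payoff €36, deviation payoff €0 → loss €36.
€308: truthful payoff €34, deviation payoff €0 → loss €34.
€789: outcomes coincide → loss €0.
€298: truthful payoff €44, deviation payoff €0 → loss €44.
Total loss = €53 + €36 + €34 + €44 = €167.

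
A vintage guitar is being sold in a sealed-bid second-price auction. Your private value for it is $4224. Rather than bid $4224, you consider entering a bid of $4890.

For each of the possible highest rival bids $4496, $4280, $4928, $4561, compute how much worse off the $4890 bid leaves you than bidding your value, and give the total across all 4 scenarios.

$665

The deviation costs you only when the competing bid falls strictly between $4224 and $4890; elsewhere both bids give the same outcome.
$4496: truthful payoff $0, deviation payoff −$272 → loss $272.
$4280: truthful payoff $0, deviation payoff −$56 → loss $56.
$4928: outcomes coincide → loss $0.
$4561: truthful payoff $0, deviation payoff −$337 → loss $337.
Total loss = $272 + $56 + $337 = $665.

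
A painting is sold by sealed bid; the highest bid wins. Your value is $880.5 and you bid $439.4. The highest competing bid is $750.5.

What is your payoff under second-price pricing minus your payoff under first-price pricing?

Your bid $439.4 is below $750.5, so you lose under either rule.
Payoff is $0 in both cases; difference = $0.

$0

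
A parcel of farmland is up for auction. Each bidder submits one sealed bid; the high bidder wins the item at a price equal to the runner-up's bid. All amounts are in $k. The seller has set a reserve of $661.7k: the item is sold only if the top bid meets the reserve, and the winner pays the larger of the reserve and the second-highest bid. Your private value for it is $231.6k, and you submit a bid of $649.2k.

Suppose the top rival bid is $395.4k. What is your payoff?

Your bid $649.2k is the highest bid but falls below the reserve $661.7k, so the item goes unsold. Payoff $0k.

$0k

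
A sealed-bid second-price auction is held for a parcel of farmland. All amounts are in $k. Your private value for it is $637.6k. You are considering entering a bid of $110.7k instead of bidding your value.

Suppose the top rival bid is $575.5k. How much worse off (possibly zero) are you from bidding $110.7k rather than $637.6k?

$62.1k

Bidding your value $637.6k: you win (since $637.6k > $575.5k) and pay $575.5k. Payoff $62.1k.
Bidding $110.7k: you lose. Payoff $0k.
The competing bid $575.5k lies between your shaded bid and your value, so underbidding forfeits an item you could have won at a profitable price.
Loss from deviating = $62.1k − ($0k) = $62.1k.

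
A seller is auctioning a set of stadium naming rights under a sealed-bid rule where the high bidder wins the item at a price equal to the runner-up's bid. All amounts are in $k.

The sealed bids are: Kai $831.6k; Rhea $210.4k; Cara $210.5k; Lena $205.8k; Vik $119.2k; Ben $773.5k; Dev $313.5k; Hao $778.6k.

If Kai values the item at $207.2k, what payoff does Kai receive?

Highest bid: Kai at $831.6k, so Kai wins.
Second-highest bid: Hao at $778.6k — that is the price the winner pays.
Kai's payoff = value − price = $207.2k − $778.6k = −$571.4k.

−$571.4k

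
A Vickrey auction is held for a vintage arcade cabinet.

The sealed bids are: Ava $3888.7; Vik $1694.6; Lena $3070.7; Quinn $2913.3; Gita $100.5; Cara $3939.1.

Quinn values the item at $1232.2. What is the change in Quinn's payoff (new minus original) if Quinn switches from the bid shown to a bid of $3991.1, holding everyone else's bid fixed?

The highest bid among the other bidders is $3939.1; Quinn's bid doesn't change that.
Original bid $2913.3: Quinn is not highest (top rival bid is $3939.1); payoff $0.
Alternative bid $3991.1: Quinn is highest, pays the top rival bid $3939.1; payoff $1232.2 − $3939.1 = −$2706.9.
Change in payoff = −$2706.9 − ($0) = −$2706.9.

−$2706.9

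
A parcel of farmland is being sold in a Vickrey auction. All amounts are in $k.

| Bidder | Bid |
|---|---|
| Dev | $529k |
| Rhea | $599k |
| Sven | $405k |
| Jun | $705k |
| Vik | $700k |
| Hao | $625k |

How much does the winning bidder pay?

$700k

Highest bid: Jun at $705k, so Jun wins.
Second-highest bid: Vik at $700k — that is the price the winner pays.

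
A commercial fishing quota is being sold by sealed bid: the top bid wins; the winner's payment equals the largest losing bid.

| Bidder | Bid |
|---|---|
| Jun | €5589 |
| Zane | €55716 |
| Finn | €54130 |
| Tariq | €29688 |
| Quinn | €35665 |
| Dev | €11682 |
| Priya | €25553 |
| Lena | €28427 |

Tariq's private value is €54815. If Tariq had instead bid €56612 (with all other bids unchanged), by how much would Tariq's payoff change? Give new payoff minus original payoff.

−€901

The highest bid among the other bidders is €55716; Tariq's bid doesn't change that.
Original bid €29688: Tariq is not highest (top rival bid is €55716); payoff €0.
Alternative bid €56612: Tariq is highest, pays the top rival bid €55716; payoff €54815 − €55716 = −€901.
Change in payoff = −€901 − (€0) = −€901.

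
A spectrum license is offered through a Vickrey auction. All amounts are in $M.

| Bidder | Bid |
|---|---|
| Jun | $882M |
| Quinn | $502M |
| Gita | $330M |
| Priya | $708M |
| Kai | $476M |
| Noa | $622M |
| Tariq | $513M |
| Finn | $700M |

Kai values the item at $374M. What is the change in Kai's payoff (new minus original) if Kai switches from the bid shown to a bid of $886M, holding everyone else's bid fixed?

−$508M

The highest bid among the other bidders is $882M; Kai's bid doesn't change that.
Original bid $476M: Kai is not highest (top rival bid is $882M); payoff $0M.
Alternative bid $886M: Kai is highest, pays the top rival bid $882M; payoff $374M − $882M = −$508M.
Change in payoff = −$508M − ($0M) = −$508M.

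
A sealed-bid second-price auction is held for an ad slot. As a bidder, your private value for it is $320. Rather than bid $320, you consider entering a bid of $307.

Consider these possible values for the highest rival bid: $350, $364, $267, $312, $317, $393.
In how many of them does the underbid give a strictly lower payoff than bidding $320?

The deviation hurts exactly when the highest competing bid lies strictly between $307 and $320 — underbidding then forfeits a profitable win.
$350: above both → same outcome either way.
$364: above both → same outcome either way.
$267: below both → same outcome either way.
$312: inside the interval → strictly worse (loss $8).
$317: inside the interval → strictly worse (loss $3).
$393: above both → same outcome either way.
Count: 2.

2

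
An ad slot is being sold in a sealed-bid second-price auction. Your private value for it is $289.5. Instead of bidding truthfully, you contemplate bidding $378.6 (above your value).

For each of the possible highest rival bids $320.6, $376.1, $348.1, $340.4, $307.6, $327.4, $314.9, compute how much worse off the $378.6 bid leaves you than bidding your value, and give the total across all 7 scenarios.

The deviation costs you only when the competing bid falls strictly between $289.5 and $378.6; elsewhere both bids give the same outcome.
$320.6: truthful payoff $0, deviation payoff −$31.1 → loss $31.1.
$376.1: truthful payoff $0, deviation payoff −$86.6 → loss $86.6.
$348.1: truthful payoff $0, deviation payoff −$58.6 → loss $58.6.
$340.4: truthful payoff $0, deviation payoff −$50.9 → loss $50.9.
$307.6: truthful payoff $0, deviation payoff −$18.1 → loss $18.1.
$327.4: truthful payoff $0, deviation payoff −$37.9 → loss $37.9.
$314.9: truthful payoff $0, deviation payoff −$25.4 → loss $25.4.
Total loss = $31.1 + $86.6 + $58.6 + $50.9 + $18.1 + $37.9 + $25.4 = $308.6.
Because the price is fixed by the runner-up's bid, deviating from your value can only change a good outcome into a bad one — never the reverse.

$308.6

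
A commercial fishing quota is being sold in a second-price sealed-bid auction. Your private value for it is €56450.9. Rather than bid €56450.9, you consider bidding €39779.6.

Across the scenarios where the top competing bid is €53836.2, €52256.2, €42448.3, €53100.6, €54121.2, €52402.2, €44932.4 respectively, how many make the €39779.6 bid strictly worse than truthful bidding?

The deviation hurts exactly when the highest competing bid lies strictly between €39779.6 and €56450.9 — underbidding then forfeits a profitable win.
€53836.2: inside the interval → strictly worse (loss €2614.7).
€52256.2: inside the interval → strictly worse (loss €4194.7).
€42448.3: inside the interval → strictly worse (loss €14002.6).
€53100.6: inside the interval → strictly worse (loss €3350.3).
€54121.2: inside the interval → strictly worse (loss €2329.7).
€52402.2: inside the interval → strictly worse (loss €4048.7).
€44932.4: inside the interval → strictly worse (loss €11518.5).
Count: 7.

7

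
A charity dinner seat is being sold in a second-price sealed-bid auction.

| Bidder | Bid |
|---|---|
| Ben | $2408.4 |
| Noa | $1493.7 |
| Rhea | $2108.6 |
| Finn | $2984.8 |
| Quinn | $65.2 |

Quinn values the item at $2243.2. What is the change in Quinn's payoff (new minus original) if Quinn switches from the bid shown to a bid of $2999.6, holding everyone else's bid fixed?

−$741.6

The highest bid among the other bidders is $2984.8; Quinn's bid doesn't change that.
Original bid $65.2: Quinn is not highest (top rival bid is $2984.8); payoff $0.
Alternative bid $2999.6: Quinn is highest, pays the top rival bid $2984.8; payoff $2243.2 − $2984.8 = −$741.6.
Change in payoff = −$741.6 − ($0) = −$741.6.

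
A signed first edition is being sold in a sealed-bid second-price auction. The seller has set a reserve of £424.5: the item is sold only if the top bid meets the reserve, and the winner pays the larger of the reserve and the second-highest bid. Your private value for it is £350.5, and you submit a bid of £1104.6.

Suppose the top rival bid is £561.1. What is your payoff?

−£210.6

Your bid £1104.6 is the highest and exceeds the reserve.
Price = max(second-highest bid, reserve) = max(£561.1, £424.5) = £561.1.
Payoff = £350.5 − £561.1 = −£210.6.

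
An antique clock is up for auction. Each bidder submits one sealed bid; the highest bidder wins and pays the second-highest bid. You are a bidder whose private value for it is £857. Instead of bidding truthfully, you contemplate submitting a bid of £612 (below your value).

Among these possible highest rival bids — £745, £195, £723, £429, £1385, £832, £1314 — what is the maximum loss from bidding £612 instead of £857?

£745: truthful gives £112, deviation gives £0 → loss £112.
£195: same outcome either way → loss £0.
£723: truthful gives £134, deviation gives £0 → loss £134.
£429: same outcome either way → loss £0.
£1385: same outcome either way → loss £0.
£832: truthful gives £25, deviation gives £0 → loss £25.
£1314: same outcome either way → loss £0.
Maximum loss: £134.

£134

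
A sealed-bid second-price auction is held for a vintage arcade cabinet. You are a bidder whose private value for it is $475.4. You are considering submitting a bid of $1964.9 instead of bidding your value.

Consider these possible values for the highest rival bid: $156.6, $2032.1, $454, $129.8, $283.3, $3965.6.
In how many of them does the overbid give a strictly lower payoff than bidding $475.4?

0

The deviation hurts exactly when the highest competing bid lies strictly between $475.4 and $1964.9 — overbidding then wins at a price above your value.
$156.6: below both → same outcome either way.
$2032.1: above both → same outcome either way.
$454: below both → same outcome either way.
$129.8: below both → same outcome either way.
$283.3: below both → same outcome either way.
$3965.6: above both → same outcome either way.
Count: 0.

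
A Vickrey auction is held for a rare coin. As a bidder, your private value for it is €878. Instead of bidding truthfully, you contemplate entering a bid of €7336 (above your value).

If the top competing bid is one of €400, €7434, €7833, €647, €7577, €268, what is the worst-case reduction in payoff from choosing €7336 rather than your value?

€400: same outcome either way → loss €0.
€7434: same outcome either way → loss €0.
€7833: same outcome either way → loss €0.
€647: same outcome either way → loss €0.
€7577: same outcome either way → loss €0.
€268: same outcome either way → loss €0.
Maximum loss: €0.

€0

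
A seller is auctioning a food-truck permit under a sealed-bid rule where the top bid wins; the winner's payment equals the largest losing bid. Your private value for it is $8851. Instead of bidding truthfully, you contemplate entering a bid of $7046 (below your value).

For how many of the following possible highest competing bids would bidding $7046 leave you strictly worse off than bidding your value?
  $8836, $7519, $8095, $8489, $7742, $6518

5

The deviation hurts exactly when the highest competing bid lies strictly between $7046 and $8851 — underbidding then forfeits a profitable win.
$8836: inside the interval → strictly worse (loss $15).
$7519: inside the interval → strictly worse (loss $1332).
$8095: inside the interval → strictly worse (loss $756).
$8489: inside the interval → strictly worse (loss $362).
$7742: inside the interval → strictly worse (loss $1109).
$6518: below both → same outcome either way.
Count: 5.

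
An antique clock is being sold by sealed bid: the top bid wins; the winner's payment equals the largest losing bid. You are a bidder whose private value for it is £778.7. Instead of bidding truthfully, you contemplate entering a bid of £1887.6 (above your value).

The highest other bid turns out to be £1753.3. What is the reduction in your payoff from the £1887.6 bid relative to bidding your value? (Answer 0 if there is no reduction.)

Bidding your value £778.7: you lose (since £778.7 < £1753.3). Payoff £0.
Bidding £1887.6: you win and pay £1753.3. Payoff £778.7 − £1753.3 = −£974.6.
The competing bid £1753.3 lies between your value and your inflated bid, so overbidding wins an item priced above your value.
Loss from deviating = £0 − (−£974.6) = £974.6.

£974.6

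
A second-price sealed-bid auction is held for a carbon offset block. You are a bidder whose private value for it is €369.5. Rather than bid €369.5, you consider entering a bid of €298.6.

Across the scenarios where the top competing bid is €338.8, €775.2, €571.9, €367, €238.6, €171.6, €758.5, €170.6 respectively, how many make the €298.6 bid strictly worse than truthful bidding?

The deviation hurts exactly when the highest competing bid lies strictly between €298.6 and €369.5 — underbidding then forfeits a profitable win.
€338.8: inside the interval → strictly worse (loss €30.7).
€775.2: above both → same outcome either way.
€571.9: above both → same outcome either way.
€367: inside the interval → strictly worse (loss €2.5).
€238.6: below both → same outcome either way.
€171.6: below both → same outcome either way.
€758.5: above both → same outcome either way.
€170.6: below both → same outcome either way.
Count: 2.

2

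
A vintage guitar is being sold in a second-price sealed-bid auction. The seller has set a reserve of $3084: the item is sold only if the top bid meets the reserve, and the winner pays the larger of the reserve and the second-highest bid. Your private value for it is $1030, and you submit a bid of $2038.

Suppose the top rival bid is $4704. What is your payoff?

$0

Your bid $2038 is below the highest competing bid $4704, so you lose. Payoff $0.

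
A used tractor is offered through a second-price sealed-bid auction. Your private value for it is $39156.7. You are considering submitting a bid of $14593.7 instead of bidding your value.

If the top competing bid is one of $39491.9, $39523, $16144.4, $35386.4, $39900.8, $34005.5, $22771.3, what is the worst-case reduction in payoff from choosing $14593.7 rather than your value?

$39491.9: same outcome either way → loss $0.
$39523: same outcome either way → loss $0.
$16144.4: truthful gives $23012.3, deviation gives $0 → loss $23012.3.
$35386.4: truthful gives $3770.3, deviation gives $0 → loss $3770.3.
$39900.8: same outcome either way → loss $0.
$34005.5: truthful gives $5151.2, deviation gives $0 → loss $5151.2.
$22771.3: truthful gives $16385.4, deviation gives $0 → loss $16385.4.
Maximum loss: $23012.3.

$23012.3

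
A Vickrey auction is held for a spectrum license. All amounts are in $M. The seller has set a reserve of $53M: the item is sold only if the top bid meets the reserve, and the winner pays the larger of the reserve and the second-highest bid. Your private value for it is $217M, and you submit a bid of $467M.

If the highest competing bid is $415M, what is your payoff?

−$198M

Your bid $467M is the highest and exceeds the reserve.
Price = max(second-highest bid, reserve) = max($415M, $53M) = $415M.
Payoff = $217M − $415M = −$198M.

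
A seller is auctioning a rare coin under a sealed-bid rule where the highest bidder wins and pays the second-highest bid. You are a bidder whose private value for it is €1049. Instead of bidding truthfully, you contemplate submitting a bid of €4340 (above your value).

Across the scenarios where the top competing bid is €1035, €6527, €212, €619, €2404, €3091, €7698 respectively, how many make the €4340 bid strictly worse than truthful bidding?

2

The deviation hurts exactly when the highest competing bid lies strictly between €1049 and €4340 — overbidding then wins at a price above your value.
€1035: below both → same outcome either way.
€6527: above both → same outcome either way.
€212: below both → same outcome either way.
€619: below both → same outcome either way.
€2404: inside the interval → strictly worse (loss €1355).
€3091: inside the interval → strictly worse (loss €2042).
€7698: above both → same outcome either way.
Count: 2.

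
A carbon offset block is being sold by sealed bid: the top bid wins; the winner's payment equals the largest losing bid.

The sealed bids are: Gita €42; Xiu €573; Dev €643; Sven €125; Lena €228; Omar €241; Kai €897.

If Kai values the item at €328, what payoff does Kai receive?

−€315

Highest bid: Kai at €897, so Kai wins.
Second-highest bid: Dev at €643 — that is the price the winner pays.
Kai's payoff = value − price = €328 − €643 = −€315.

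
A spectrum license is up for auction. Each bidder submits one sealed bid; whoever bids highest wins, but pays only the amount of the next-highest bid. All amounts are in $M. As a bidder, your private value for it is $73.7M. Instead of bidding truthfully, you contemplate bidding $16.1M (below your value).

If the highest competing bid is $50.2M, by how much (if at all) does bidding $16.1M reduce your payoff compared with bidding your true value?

$23.5M

Bidding your value $73.7M: you win (since $73.7M > $50.2M) and pay $50.2M. Payoff $23.5M.
Bidding $16.1M: you lose. Payoff $0M.
The competing bid $50.2M lies between your shaded bid and your value, so underbidding forfeits an item you could have won at a profitable price.
Loss from deviating = $23.5M − ($0M) = $23.5M.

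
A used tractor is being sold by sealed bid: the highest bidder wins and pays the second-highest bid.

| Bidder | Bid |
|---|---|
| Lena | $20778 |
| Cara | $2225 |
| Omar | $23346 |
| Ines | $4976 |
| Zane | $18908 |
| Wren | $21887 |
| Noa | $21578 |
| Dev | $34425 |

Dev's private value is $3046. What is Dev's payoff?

−$20300

Highest bid: Dev at $34425, so Dev wins.
Second-highest bid: Omar at $23346 — that is the price the winner pays.
Dev's payoff = value − price = $3046 − $23346 = −$20300.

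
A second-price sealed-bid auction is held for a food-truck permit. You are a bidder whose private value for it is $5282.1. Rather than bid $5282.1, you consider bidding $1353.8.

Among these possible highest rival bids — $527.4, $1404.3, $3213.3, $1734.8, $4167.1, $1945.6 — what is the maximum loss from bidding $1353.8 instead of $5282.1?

$3877.8

$527.4: same outcome either way → loss $0.
$1404.3: truthful gives $3877.8, deviation gives $0 → loss $3877.8.
$3213.3: truthful gives $2068.8, deviation gives $0 → loss $2068.8.
$1734.8: truthful gives $3547.3, deviation gives $0 → loss $3547.3.
$4167.1: truthful gives $1115, deviation gives $0 → loss $1115.
$1945.6: truthful gives $3336.5, deviation gives $0 → loss $3336.5.
Maximum loss: $3877.8.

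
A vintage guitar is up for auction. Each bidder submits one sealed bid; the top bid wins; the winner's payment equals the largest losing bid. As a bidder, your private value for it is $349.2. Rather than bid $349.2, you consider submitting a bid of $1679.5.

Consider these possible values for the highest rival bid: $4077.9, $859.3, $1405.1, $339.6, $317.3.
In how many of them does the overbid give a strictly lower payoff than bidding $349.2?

The deviation hurts exactly when the highest competing bid lies strictly between $349.2 and $1679.5 — overbidding then wins at a price above your value.
$4077.9: above both → same outcome either way.
$859.3: inside the interval → strictly worse (loss $510.1).
$1405.1: inside the interval → strictly worse (loss $1055.9).
$339.6: below both → same outcome either way.
$317.3: below both → same outcome either way.
Count: 2.

2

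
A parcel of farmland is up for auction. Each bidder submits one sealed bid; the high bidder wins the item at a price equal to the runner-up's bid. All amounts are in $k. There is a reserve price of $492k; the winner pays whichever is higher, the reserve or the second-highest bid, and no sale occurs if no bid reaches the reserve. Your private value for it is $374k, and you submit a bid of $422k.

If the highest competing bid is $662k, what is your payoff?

Your bid $422k is below the highest competing bid $662k, so you lose. Payoff $0k.

$0k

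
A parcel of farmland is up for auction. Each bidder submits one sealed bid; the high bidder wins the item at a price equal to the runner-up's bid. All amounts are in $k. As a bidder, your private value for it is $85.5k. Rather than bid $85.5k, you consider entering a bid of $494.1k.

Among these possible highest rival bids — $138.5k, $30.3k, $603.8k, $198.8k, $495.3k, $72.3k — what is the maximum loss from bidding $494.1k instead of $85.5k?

$113.3k

$138.5k: truthful gives $0k, deviation gives −$53k → loss $53k.
$30.3k: same outcome either way → loss $0k.
$603.8k: same outcome either way → loss $0k.
$198.8k: truthful gives $0k, deviation gives −$113.3k → loss $113.3k.
$495.3k: same outcome either way → loss $0k.
$72.3k: same outcome either way → loss $0k.
Maximum loss: $113.3k.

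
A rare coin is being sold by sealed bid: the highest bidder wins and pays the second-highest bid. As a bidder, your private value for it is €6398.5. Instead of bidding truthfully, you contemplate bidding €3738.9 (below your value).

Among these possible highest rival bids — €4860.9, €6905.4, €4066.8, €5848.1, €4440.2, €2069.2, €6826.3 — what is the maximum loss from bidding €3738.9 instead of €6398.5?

€4860.9: truthful gives €1537.6, deviation gives €0 → loss €1537.6.
€6905.4: same outcome either way → loss €0.
€4066.8: truthful gives €2331.7, deviation gives €0 → loss €2331.7.
€5848.1: truthful gives €550.4, deviation gives €0 → loss €550.4.
€4440.2: truthful gives €1958.3, deviation gives €0 → loss €1958.3.
€2069.2: same outcome either way → loss €0.
€6826.3: same outcome either way → loss €0.
Maximum loss: €2331.7.

€2331.7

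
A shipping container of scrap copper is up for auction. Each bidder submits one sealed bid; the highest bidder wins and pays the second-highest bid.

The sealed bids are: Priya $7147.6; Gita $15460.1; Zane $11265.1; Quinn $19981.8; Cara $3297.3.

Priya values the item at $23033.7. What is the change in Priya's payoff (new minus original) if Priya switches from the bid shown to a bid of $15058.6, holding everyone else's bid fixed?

$0

The highest bid among the other bidders is $19981.8; Priya's bid doesn't change that.
Original bid $7147.6: Priya is not highest (top rival bid is $19981.8); payoff $0.
Alternative bid $15058.6: Priya is not highest (top rival bid is $19981.8); payoff $0.
Change in payoff = $0 − ($0) = $0.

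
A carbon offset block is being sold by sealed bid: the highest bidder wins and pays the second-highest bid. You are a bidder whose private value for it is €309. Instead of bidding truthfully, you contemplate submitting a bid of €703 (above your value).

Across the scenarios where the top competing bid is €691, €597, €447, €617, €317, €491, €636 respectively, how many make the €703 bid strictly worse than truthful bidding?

7

The deviation hurts exactly when the highest competing bid lies strictly between €309 and €703 — overbidding then wins at a price above your value.
€691: inside the interval → strictly worse (loss €382).
€597: inside the interval → strictly worse (loss €288).
€447: inside the interval → strictly worse (loss €138).
€617: inside the interval → strictly worse (loss €308).
€317: inside the interval → strictly worse (loss €8).
€491: inside the interval → strictly worse (loss €182).
€636: inside the interval → strictly worse (loss €327).
Count: 7.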